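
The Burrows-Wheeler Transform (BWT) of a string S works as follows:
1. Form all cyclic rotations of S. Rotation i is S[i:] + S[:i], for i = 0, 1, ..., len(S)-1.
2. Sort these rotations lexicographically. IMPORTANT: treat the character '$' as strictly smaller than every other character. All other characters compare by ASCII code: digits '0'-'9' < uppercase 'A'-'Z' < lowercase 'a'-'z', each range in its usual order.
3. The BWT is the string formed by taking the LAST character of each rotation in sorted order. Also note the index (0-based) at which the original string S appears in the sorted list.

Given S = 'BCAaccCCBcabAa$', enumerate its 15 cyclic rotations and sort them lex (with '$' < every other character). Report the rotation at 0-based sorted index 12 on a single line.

Answer: cCCBcabAa$BCAac

Derivation:
All 15 rotations (rotation i = S[i:]+S[:i]):
  rot[0] = BCAaccCCBcabAa$
  rot[1] = CAaccCCBcabAa$B
  rot[2] = AaccCCBcabAa$BC
  rot[3] = accCCBcabAa$BCA
  rot[4] = ccCCBcabAa$BCAa
  rot[5] = cCCBcabAa$BCAac
  rot[6] = CCBcabAa$BCAacc
  rot[7] = CBcabAa$BCAaccC
  rot[8] = BcabAa$BCAaccCC
  rot[9] = cabAa$BCAaccCCB
  rot[10] = abAa$BCAaccCCBc
  rot[11] = bAa$BCAaccCCBca
  rot[12] = Aa$BCAaccCCBcab
  rot[13] = a$BCAaccCCBcabA
  rot[14] = $BCAaccCCBcabAa
Sorted (with $ < everything):
  sorted[0] = $BCAaccCCBcabAa
  sorted[1] = Aa$BCAaccCCBcab
  sorted[2] = AaccCCBcabAa$BC
  sorted[3] = BCAaccCCBcabAa$
  sorted[4] = BcabAa$BCAaccCC
  sorted[5] = CAaccCCBcabAa$B
  sorted[6] = CBcabAa$BCAaccC
  sorted[7] = CCBcabAa$BCAacc
  sorted[8] = a$BCAaccCCBcabA
  sorted[9] = abAa$BCAaccCCBc
  sorted[10] = accCCBcabAa$BCA
  sorted[11] = bAa$BCAaccCCBca
  sorted[12] = cCCBcabAa$BCAac
  sorted[13] = cabAa$BCAaccCCB
  sorted[14] = ccCCBcabAa$BCAa
sorted[12] = cCCBcabAa$BCAac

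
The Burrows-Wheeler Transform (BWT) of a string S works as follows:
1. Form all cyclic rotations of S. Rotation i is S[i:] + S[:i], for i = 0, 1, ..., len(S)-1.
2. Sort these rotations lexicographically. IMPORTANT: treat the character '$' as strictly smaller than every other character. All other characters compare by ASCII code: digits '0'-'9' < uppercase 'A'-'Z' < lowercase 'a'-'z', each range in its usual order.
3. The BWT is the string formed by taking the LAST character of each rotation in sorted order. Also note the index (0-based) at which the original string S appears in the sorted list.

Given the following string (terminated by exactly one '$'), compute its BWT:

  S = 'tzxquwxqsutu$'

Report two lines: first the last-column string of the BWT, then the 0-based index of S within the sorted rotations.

All 13 rotations (rotation i = S[i:]+S[:i]):
  rot[0] = tzxquwxqsutu$
  rot[1] = zxquwxqsutu$t
  rot[2] = xquwxqsutu$tz
  rot[3] = quwxqsutu$tzx
  rot[4] = uwxqsutu$tzxq
  rot[5] = wxqsutu$tzxqu
  rot[6] = xqsutu$tzxquw
  rot[7] = qsutu$tzxquwx
  rot[8] = sutu$tzxquwxq
  rot[9] = utu$tzxquwxqs
  rot[10] = tu$tzxquwxqsu
  rot[11] = u$tzxquwxqsut
  rot[12] = $tzxquwxqsutu
Sorted (with $ < everything):
  sorted[0] = $tzxquwxqsutu  (last char: 'u')
  sorted[1] = qsutu$tzxquwx  (last char: 'x')
  sorted[2] = quwxqsutu$tzx  (last char: 'x')
  sorted[3] = sutu$tzxquwxq  (last char: 'q')
  sorted[4] = tu$tzxquwxqsu  (last char: 'u')
  sorted[5] = tzxquwxqsutu$  (last char: '$')
  sorted[6] = u$tzxquwxqsut  (last char: 't')
  sorted[7] = utu$tzxquwxqs  (last char: 's')
  sorted[8] = uwxqsutu$tzxq  (last char: 'q')
  sorted[9] = wxqsutu$tzxqu  (last char: 'u')
  sorted[10] = xqsutu$tzxquw  (last char: 'w')
  sorted[11] = xquwxqsutu$tz  (last char: 'z')
  sorted[12] = zxquwxqsutu$t  (last char: 't')
Last column: uxxqu$tsquwzt
Original string S is at sorted index 5

Answer: uxxqu$tsquwzt
5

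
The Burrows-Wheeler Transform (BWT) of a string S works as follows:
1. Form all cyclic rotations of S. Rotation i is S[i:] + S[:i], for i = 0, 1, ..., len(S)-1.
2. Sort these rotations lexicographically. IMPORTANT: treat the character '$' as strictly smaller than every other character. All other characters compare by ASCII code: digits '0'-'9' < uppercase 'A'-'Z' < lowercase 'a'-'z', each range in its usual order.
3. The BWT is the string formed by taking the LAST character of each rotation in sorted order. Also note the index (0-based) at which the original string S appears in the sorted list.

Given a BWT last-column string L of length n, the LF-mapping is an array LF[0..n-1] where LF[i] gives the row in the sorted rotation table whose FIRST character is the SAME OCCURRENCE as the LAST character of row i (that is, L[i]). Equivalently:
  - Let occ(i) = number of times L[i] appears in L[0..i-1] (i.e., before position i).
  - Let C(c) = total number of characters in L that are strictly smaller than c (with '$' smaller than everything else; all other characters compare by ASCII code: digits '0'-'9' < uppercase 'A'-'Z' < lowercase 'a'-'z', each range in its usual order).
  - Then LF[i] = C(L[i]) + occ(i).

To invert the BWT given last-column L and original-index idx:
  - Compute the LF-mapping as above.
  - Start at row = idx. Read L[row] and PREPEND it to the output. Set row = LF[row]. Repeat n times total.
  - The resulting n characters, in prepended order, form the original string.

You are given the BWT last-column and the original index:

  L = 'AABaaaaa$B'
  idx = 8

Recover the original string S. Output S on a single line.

LF mapping: 1 2 3 5 6 7 8 9 0 4
Walk LF starting at row 8, prepending L[row]:
  step 1: row=8, L[8]='$', prepend. Next row=LF[8]=0
  step 2: row=0, L[0]='A', prepend. Next row=LF[0]=1
  step 3: row=1, L[1]='A', prepend. Next row=LF[1]=2
  step 4: row=2, L[2]='B', prepend. Next row=LF[2]=3
  step 5: row=3, L[3]='a', prepend. Next row=LF[3]=5
  step 6: row=5, L[5]='a', prepend. Next row=LF[5]=7
  step 7: row=7, L[7]='a', prepend. Next row=LF[7]=9
  step 8: row=9, L[9]='B', prepend. Next row=LF[9]=4
  step 9: row=4, L[4]='a', prepend. Next row=LF[4]=6
  step 10: row=6, L[6]='a', prepend. Next row=LF[6]=8
Reversed output: aaBaaaBAA$

Answer: aaBaaaBAA$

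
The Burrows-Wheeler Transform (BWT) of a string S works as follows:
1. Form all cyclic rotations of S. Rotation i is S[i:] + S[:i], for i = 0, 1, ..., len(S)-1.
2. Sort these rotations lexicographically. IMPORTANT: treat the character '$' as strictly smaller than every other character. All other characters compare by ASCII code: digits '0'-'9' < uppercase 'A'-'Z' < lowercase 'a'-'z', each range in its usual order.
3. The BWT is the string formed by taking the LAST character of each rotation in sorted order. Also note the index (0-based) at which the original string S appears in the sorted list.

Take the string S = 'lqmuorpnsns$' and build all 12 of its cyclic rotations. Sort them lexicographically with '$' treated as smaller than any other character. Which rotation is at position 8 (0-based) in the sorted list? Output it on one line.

All 12 rotations (rotation i = S[i:]+S[:i]):
  rot[0] = lqmuorpnsns$
  rot[1] = qmuorpnsns$l
  rot[2] = muorpnsns$lq
  rot[3] = uorpnsns$lqm
  rot[4] = orpnsns$lqmu
  rot[5] = rpnsns$lqmuo
  rot[6] = pnsns$lqmuor
  rot[7] = nsns$lqmuorp
  rot[8] = sns$lqmuorpn
  rot[9] = ns$lqmuorpns
  rot[10] = s$lqmuorpnsn
  rot[11] = $lqmuorpnsns
Sorted (with $ < everything):
  sorted[0] = $lqmuorpnsns
  sorted[1] = lqmuorpnsns$
  sorted[2] = muorpnsns$lq
  sorted[3] = ns$lqmuorpns
  sorted[4] = nsns$lqmuorp
  sorted[5] = orpnsns$lqmu
  sorted[6] = pnsns$lqmuor
  sorted[7] = qmuorpnsns$l
  sorted[8] = rpnsns$lqmuo
  sorted[9] = s$lqmuorpnsn
  sorted[10] = sns$lqmuorpn
  sorted[11] = uorpnsns$lqm
sorted[8] = rpnsns$lqmuo

Answer: rpnsns$lqmuo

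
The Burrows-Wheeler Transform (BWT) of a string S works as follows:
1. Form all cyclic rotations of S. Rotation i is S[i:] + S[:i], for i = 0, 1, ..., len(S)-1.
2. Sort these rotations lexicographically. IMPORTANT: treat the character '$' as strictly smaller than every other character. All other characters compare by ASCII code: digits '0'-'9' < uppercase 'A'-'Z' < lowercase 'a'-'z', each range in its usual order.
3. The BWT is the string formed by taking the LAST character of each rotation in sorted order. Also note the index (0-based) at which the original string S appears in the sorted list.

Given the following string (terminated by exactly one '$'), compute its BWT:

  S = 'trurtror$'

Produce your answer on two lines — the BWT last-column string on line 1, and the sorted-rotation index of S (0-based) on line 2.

All 9 rotations (rotation i = S[i:]+S[:i]):
  rot[0] = trurtror$
  rot[1] = rurtror$t
  rot[2] = urtror$tr
  rot[3] = rtror$tru
  rot[4] = tror$trur
  rot[5] = ror$trurt
  rot[6] = or$trurtr
  rot[7] = r$trurtro
  rot[8] = $trurtror
Sorted (with $ < everything):
  sorted[0] = $trurtror  (last char: 'r')
  sorted[1] = or$trurtr  (last char: 'r')
  sorted[2] = r$trurtro  (last char: 'o')
  sorted[3] = ror$trurt  (last char: 't')
  sorted[4] = rtror$tru  (last char: 'u')
  sorted[5] = rurtror$t  (last char: 't')
  sorted[6] = tror$trur  (last char: 'r')
  sorted[7] = trurtror$  (last char: '$')
  sorted[8] = urtror$tr  (last char: 'r')
Last column: rrotutr$r
Original string S is at sorted index 7

Answer: rrotutr$r
7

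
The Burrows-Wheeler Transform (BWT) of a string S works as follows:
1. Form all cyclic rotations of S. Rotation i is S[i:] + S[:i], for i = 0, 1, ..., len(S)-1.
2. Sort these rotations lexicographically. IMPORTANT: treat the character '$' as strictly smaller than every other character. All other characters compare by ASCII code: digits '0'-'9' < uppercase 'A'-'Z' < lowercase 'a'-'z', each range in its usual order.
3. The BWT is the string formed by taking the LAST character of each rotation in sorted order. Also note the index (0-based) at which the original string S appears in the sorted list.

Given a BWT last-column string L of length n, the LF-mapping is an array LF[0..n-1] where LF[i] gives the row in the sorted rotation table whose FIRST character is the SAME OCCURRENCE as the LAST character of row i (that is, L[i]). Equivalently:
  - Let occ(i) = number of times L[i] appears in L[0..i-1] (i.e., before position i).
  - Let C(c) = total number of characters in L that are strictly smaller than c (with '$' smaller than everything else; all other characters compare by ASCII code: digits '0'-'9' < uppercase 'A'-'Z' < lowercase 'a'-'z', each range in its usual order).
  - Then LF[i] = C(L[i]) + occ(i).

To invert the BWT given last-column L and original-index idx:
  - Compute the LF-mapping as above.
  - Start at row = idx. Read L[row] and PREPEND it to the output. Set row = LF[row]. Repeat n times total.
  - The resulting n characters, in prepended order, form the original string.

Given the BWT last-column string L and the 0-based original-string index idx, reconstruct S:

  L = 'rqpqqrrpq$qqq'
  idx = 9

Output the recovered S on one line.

LF mapping: 10 3 1 4 5 11 12 2 6 0 7 8 9
Walk LF starting at row 9, prepending L[row]:
  step 1: row=9, L[9]='$', prepend. Next row=LF[9]=0
  step 2: row=0, L[0]='r', prepend. Next row=LF[0]=10
  step 3: row=10, L[10]='q', prepend. Next row=LF[10]=7
  step 4: row=7, L[7]='p', prepend. Next row=LF[7]=2
  step 5: row=2, L[2]='p', prepend. Next row=LF[2]=1
  step 6: row=1, L[1]='q', prepend. Next row=LF[1]=3
  step 7: row=3, L[3]='q', prepend. Next row=LF[3]=4
  step 8: row=4, L[4]='q', prepend. Next row=LF[4]=5
  step 9: row=5, L[5]='r', prepend. Next row=LF[5]=11
  step 10: row=11, L[11]='q', prepend. Next row=LF[11]=8
  step 11: row=8, L[8]='q', prepend. Next row=LF[8]=6
  step 12: row=6, L[6]='r', prepend. Next row=LF[6]=12
  step 13: row=12, L[12]='q', prepend. Next row=LF[12]=9
Reversed output: qrqqrqqqppqr$

Answer: qrqqrqqqppqr$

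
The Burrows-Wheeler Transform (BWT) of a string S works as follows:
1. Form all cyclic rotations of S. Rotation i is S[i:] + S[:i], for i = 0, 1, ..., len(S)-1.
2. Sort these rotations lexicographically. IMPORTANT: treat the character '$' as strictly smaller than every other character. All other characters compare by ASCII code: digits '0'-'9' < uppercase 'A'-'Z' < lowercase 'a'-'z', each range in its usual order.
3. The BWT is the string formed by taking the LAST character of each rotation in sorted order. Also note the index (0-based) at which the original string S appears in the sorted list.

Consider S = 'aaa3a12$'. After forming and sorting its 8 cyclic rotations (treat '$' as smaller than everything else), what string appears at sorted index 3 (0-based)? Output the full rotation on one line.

Answer: 3a12$aaa

Derivation:
All 8 rotations (rotation i = S[i:]+S[:i]):
  rot[0] = aaa3a12$
  rot[1] = aa3a12$a
  rot[2] = a3a12$aa
  rot[3] = 3a12$aaa
  rot[4] = a12$aaa3
  rot[5] = 12$aaa3a
  rot[6] = 2$aaa3a1
  rot[7] = $aaa3a12
Sorted (with $ < everything):
  sorted[0] = $aaa3a12
  sorted[1] = 12$aaa3a
  sorted[2] = 2$aaa3a1
  sorted[3] = 3a12$aaa
  sorted[4] = a12$aaa3
  sorted[5] = a3a12$aa
  sorted[6] = aa3a12$a
  sorted[7] = aaa3a12$
sorted[3] = 3a12$aaa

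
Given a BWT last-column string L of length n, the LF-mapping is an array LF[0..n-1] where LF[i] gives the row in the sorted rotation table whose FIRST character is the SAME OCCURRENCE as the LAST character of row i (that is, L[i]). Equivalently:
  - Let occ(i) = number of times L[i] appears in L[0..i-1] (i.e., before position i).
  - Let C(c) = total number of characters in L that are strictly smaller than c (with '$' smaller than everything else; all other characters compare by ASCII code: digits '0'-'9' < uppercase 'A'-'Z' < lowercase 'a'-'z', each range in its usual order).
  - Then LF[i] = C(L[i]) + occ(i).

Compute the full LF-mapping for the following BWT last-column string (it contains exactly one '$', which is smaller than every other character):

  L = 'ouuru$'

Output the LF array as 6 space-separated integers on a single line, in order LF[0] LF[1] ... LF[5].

Answer: 1 3 4 2 5 0

Derivation:
Char counts: '$':1, 'o':1, 'r':1, 'u':3
C (first-col start): C('$')=0, C('o')=1, C('r')=2, C('u')=3
L[0]='o': occ=0, LF[0]=C('o')+0=1+0=1
L[1]='u': occ=0, LF[1]=C('u')+0=3+0=3
L[2]='u': occ=1, LF[2]=C('u')+1=3+1=4
L[3]='r': occ=0, LF[3]=C('r')+0=2+0=2
L[4]='u': occ=2, LF[4]=C('u')+2=3+2=5
L[5]='$': occ=0, LF[5]=C('$')+0=0+0=0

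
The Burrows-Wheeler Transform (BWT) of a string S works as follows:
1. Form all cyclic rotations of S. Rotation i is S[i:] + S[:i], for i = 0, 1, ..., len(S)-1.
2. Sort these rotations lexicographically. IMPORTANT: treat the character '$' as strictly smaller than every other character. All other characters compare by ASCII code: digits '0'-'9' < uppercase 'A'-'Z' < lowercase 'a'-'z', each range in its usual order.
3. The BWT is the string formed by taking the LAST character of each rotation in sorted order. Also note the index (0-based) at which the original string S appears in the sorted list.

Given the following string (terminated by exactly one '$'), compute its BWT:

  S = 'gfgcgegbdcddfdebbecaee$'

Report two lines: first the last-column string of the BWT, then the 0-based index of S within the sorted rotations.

Answer: ecegbedgbcfdedbagdgefc$
22

Derivation:
All 23 rotations (rotation i = S[i:]+S[:i]):
  rot[0] = gfgcgegbdcddfdebbecaee$
  rot[1] = fgcgegbdcddfdebbecaee$g
  rot[2] = gcgegbdcddfdebbecaee$gf
  rot[3] = cgegbdcddfdebbecaee$gfg
  rot[4] = gegbdcddfdebbecaee$gfgc
  rot[5] = egbdcddfdebbecaee$gfgcg
  rot[6] = gbdcddfdebbecaee$gfgcge
  rot[7] = bdcddfdebbecaee$gfgcgeg
  rot[8] = dcddfdebbecaee$gfgcgegb
  rot[9] = cddfdebbecaee$gfgcgegbd
  rot[10] = ddfdebbecaee$gfgcgegbdc
  rot[11] = dfdebbecaee$gfgcgegbdcd
  rot[12] = fdebbecaee$gfgcgegbdcdd
  rot[13] = debbecaee$gfgcgegbdcddf
  rot[14] = ebbecaee$gfgcgegbdcddfd
  rot[15] = bbecaee$gfgcgegbdcddfde
  rot[16] = becaee$gfgcgegbdcddfdeb
  rot[17] = ecaee$gfgcgegbdcddfdebb
  rot[18] = caee$gfgcgegbdcddfdebbe
  rot[19] = aee$gfgcgegbdcddfdebbec
  rot[20] = ee$gfgcgegbdcddfdebbeca
  rot[21] = e$gfgcgegbdcddfdebbecae
  rot[22] = $gfgcgegbdcddfdebbecaee
Sorted (with $ < everything):
  sorted[0] = $gfgcgegbdcddfdebbecaee  (last char: 'e')
  sorted[1] = aee$gfgcgegbdcddfdebbec  (last char: 'c')
  sorted[2] = bbecaee$gfgcgegbdcddfde  (last char: 'e')
  sorted[3] = bdcddfdebbecaee$gfgcgeg  (last char: 'g')
  sorted[4] = becaee$gfgcgegbdcddfdeb  (last char: 'b')
  sorted[5] = caee$gfgcgegbdcddfdebbe  (last char: 'e')
  sorted[6] = cddfdebbecaee$gfgcgegbd  (last char: 'd')
  sorted[7] = cgegbdcddfdebbecaee$gfg  (last char: 'g')
  sorted[8] = dcddfdebbecaee$gfgcgegb  (last char: 'b')
  sorted[9] = ddfdebbecaee$gfgcgegbdc  (last char: 'c')
  sorted[10] = debbecaee$gfgcgegbdcddf  (last char: 'f')
  sorted[11] = dfdebbecaee$gfgcgegbdcd  (last char: 'd')
  sorted[12] = e$gfgcgegbdcddfdebbecae  (last char: 'e')
  sorted[13] = ebbecaee$gfgcgegbdcddfd  (last char: 'd')
  sorted[14] = ecaee$gfgcgegbdcddfdebb  (last char: 'b')
  sorted[15] = ee$gfgcgegbdcddfdebbeca  (last char: 'a')
  sorted[16] = egbdcddfdebbecaee$gfgcg  (last char: 'g')
  sorted[17] = fdebbecaee$gfgcgegbdcdd  (last char: 'd')
  sorted[18] = fgcgegbdcddfdebbecaee$g  (last char: 'g')
  sorted[19] = gbdcddfdebbecaee$gfgcge  (last char: 'e')
  sorted[20] = gcgegbdcddfdebbecaee$gf  (last char: 'f')
  sorted[21] = gegbdcddfdebbecaee$gfgc  (last char: 'c')
  sorted[22] = gfgcgegbdcddfdebbecaee$  (last char: '$')
Last column: ecegbedgbcfdedbagdgefc$
Original string S is at sorted index 22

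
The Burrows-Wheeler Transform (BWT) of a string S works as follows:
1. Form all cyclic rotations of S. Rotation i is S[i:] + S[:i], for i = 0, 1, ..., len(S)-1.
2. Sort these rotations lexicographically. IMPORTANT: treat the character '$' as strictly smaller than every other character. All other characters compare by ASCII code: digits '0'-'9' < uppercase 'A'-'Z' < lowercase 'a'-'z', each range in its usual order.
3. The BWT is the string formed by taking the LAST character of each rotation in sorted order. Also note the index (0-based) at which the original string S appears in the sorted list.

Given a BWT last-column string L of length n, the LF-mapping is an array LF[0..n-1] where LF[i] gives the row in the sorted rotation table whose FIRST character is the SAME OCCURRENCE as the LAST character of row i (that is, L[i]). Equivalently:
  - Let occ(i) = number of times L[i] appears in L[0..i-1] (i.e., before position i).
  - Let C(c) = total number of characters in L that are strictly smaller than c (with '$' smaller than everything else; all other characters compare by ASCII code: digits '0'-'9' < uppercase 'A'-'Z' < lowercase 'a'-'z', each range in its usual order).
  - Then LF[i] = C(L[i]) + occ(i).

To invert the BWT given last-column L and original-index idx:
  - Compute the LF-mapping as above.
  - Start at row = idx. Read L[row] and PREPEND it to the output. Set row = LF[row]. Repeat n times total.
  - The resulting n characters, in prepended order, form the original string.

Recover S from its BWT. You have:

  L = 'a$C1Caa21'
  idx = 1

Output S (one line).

LF mapping: 6 0 4 1 5 7 8 3 2
Walk LF starting at row 1, prepending L[row]:
  step 1: row=1, L[1]='$', prepend. Next row=LF[1]=0
  step 2: row=0, L[0]='a', prepend. Next row=LF[0]=6
  step 3: row=6, L[6]='a', prepend. Next row=LF[6]=8
  step 4: row=8, L[8]='1', prepend. Next row=LF[8]=2
  step 5: row=2, L[2]='C', prepend. Next row=LF[2]=4
  step 6: row=4, L[4]='C', prepend. Next row=LF[4]=5
  step 7: row=5, L[5]='a', prepend. Next row=LF[5]=7
  step 8: row=7, L[7]='2', prepend. Next row=LF[7]=3
  step 9: row=3, L[3]='1', prepend. Next row=LF[3]=1
Reversed output: 12aCC1aa$

Answer: 12aCC1aa$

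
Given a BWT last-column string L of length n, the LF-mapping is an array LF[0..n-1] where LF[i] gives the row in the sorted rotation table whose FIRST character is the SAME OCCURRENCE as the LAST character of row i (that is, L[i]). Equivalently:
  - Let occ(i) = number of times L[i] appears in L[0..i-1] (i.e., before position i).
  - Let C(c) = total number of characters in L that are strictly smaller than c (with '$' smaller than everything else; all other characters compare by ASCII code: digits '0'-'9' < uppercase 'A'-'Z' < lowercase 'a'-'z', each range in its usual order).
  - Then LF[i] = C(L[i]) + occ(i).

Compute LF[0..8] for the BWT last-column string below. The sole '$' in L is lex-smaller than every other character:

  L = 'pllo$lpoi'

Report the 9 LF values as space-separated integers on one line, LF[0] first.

Char counts: '$':1, 'i':1, 'l':3, 'o':2, 'p':2
C (first-col start): C('$')=0, C('i')=1, C('l')=2, C('o')=5, C('p')=7
L[0]='p': occ=0, LF[0]=C('p')+0=7+0=7
L[1]='l': occ=0, LF[1]=C('l')+0=2+0=2
L[2]='l': occ=1, LF[2]=C('l')+1=2+1=3
L[3]='o': occ=0, LF[3]=C('o')+0=5+0=5
L[4]='$': occ=0, LF[4]=C('$')+0=0+0=0
L[5]='l': occ=2, LF[5]=C('l')+2=2+2=4
L[6]='p': occ=1, LF[6]=C('p')+1=7+1=8
L[7]='o': occ=1, LF[7]=C('o')+1=5+1=6
L[8]='i': occ=0, LF[8]=C('i')+0=1+0=1

Answer: 7 2 3 5 0 4 8 6 1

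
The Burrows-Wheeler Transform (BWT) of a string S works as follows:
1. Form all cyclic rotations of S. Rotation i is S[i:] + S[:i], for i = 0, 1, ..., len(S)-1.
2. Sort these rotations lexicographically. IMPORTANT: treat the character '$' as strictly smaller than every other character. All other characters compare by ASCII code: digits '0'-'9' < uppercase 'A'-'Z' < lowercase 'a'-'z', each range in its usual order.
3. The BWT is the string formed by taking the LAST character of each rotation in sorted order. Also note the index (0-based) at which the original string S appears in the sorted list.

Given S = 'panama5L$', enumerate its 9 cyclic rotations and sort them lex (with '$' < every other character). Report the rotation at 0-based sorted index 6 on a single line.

Answer: ma5L$pana

Derivation:
All 9 rotations (rotation i = S[i:]+S[:i]):
  rot[0] = panama5L$
  rot[1] = anama5L$p
  rot[2] = nama5L$pa
  rot[3] = ama5L$pan
  rot[4] = ma5L$pana
  rot[5] = a5L$panam
  rot[6] = 5L$panama
  rot[7] = L$panama5
  rot[8] = $panama5L
Sorted (with $ < everything):
  sorted[0] = $panama5L
  sorted[1] = 5L$panama
  sorted[2] = L$panama5
  sorted[3] = a5L$panam
  sorted[4] = ama5L$pan
  sorted[5] = anama5L$p
  sorted[6] = ma5L$pana
  sorted[7] = nama5L$pa
  sorted[8] = panama5L$
sorted[6] = ma5L$pana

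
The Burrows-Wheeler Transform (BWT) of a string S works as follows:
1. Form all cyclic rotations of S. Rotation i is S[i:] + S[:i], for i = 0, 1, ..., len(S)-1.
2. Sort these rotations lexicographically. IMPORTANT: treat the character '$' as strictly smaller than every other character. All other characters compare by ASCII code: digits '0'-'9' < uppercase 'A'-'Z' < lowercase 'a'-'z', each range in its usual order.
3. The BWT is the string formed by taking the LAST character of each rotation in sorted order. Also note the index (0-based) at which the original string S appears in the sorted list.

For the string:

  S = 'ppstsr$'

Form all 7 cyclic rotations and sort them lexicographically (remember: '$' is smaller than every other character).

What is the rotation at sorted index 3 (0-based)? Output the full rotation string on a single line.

All 7 rotations (rotation i = S[i:]+S[:i]):
  rot[0] = ppstsr$
  rot[1] = pstsr$p
  rot[2] = stsr$pp
  rot[3] = tsr$pps
  rot[4] = sr$ppst
  rot[5] = r$ppsts
  rot[6] = $ppstsr
Sorted (with $ < everything):
  sorted[0] = $ppstsr
  sorted[1] = ppstsr$
  sorted[2] = pstsr$p
  sorted[3] = r$ppsts
  sorted[4] = sr$ppst
  sorted[5] = stsr$pp
  sorted[6] = tsr$pps
sorted[3] = r$ppsts

Answer: r$ppsts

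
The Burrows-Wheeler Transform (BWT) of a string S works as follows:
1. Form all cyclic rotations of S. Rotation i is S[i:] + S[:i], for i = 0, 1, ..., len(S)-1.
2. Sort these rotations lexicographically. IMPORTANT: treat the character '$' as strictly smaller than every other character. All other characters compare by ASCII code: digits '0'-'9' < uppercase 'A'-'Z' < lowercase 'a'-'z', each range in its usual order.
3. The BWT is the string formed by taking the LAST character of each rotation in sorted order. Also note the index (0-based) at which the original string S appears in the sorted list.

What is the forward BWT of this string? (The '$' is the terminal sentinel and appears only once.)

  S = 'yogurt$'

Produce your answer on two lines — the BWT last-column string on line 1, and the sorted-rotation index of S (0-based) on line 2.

All 7 rotations (rotation i = S[i:]+S[:i]):
  rot[0] = yogurt$
  rot[1] = ogurt$y
  rot[2] = gurt$yo
  rot[3] = urt$yog
  rot[4] = rt$yogu
  rot[5] = t$yogur
  rot[6] = $yogurt
Sorted (with $ < everything):
  sorted[0] = $yogurt  (last char: 't')
  sorted[1] = gurt$yo  (last char: 'o')
  sorted[2] = ogurt$y  (last char: 'y')
  sorted[3] = rt$yogu  (last char: 'u')
  sorted[4] = t$yogur  (last char: 'r')
  sorted[5] = urt$yog  (last char: 'g')
  sorted[6] = yogurt$  (last char: '$')
Last column: toyurg$
Original string S is at sorted index 6

Answer: toyurg$
6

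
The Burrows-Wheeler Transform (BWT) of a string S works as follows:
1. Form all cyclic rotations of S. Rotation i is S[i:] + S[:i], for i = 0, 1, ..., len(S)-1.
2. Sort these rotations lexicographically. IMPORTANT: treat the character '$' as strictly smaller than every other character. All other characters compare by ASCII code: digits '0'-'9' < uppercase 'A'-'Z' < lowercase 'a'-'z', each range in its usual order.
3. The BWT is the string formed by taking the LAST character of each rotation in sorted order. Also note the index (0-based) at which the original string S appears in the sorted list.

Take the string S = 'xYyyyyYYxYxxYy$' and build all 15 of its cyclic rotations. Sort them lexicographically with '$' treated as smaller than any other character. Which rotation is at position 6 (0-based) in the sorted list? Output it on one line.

Answer: xYxxYy$xYyyyyYY

Derivation:
All 15 rotations (rotation i = S[i:]+S[:i]):
  rot[0] = xYyyyyYYxYxxYy$
  rot[1] = YyyyyYYxYxxYy$x
  rot[2] = yyyyYYxYxxYy$xY
  rot[3] = yyyYYxYxxYy$xYy
  rot[4] = yyYYxYxxYy$xYyy
  rot[5] = yYYxYxxYy$xYyyy
  rot[6] = YYxYxxYy$xYyyyy
  rot[7] = YxYxxYy$xYyyyyY
  rot[8] = xYxxYy$xYyyyyYY
  rot[9] = YxxYy$xYyyyyYYx
  rot[10] = xxYy$xYyyyyYYxY
  rot[11] = xYy$xYyyyyYYxYx
  rot[12] = Yy$xYyyyyYYxYxx
  rot[13] = y$xYyyyyYYxYxxY
  rot[14] = $xYyyyyYYxYxxYy
Sorted (with $ < everything):
  sorted[0] = $xYyyyyYYxYxxYy
  sorted[1] = YYxYxxYy$xYyyyy
  sorted[2] = YxYxxYy$xYyyyyY
  sorted[3] = YxxYy$xYyyyyYYx
  sorted[4] = Yy$xYyyyyYYxYxx
  sorted[5] = YyyyyYYxYxxYy$x
  sorted[6] = xYxxYy$xYyyyyYY
  sorted[7] = xYy$xYyyyyYYxYx
  sorted[8] = xYyyyyYYxYxxYy$
  sorted[9] = xxYy$xYyyyyYYxY
  sorted[10] = y$xYyyyyYYxYxxY
  sorted[11] = yYYxYxxYy$xYyyy
  sorted[12] = yyYYxYxxYy$xYyy
  sorted[13] = yyyYYxYxxYy$xYy
  sorted[14] = yyyyYYxYxxYy$xY
sorted[6] = xYxxYy$xYyyyyYY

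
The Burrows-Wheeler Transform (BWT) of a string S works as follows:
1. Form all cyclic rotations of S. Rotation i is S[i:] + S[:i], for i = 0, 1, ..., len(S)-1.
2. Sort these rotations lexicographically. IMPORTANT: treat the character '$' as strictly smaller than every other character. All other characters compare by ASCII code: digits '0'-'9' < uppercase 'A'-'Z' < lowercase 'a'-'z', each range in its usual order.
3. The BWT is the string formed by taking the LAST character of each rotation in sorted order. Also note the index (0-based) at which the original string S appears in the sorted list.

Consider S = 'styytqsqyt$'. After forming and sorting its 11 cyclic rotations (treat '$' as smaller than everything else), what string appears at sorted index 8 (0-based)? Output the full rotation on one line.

All 11 rotations (rotation i = S[i:]+S[:i]):
  rot[0] = styytqsqyt$
  rot[1] = tyytqsqyt$s
  rot[2] = yytqsqyt$st
  rot[3] = ytqsqyt$sty
  rot[4] = tqsqyt$styy
  rot[5] = qsqyt$styyt
  rot[6] = sqyt$styytq
  rot[7] = qyt$styytqs
  rot[8] = yt$styytqsq
  rot[9] = t$styytqsqy
  rot[10] = $styytqsqyt
Sorted (with $ < everything):
  sorted[0] = $styytqsqyt
  sorted[1] = qsqyt$styyt
  sorted[2] = qyt$styytqs
  sorted[3] = sqyt$styytq
  sorted[4] = styytqsqyt$
  sorted[5] = t$styytqsqy
  sorted[6] = tqsqyt$styy
  sorted[7] = tyytqsqyt$s
  sorted[8] = yt$styytqsq
  sorted[9] = ytqsqyt$sty
  sorted[10] = yytqsqyt$st
sorted[8] = yt$styytqsq

Answer: yt$styytqsq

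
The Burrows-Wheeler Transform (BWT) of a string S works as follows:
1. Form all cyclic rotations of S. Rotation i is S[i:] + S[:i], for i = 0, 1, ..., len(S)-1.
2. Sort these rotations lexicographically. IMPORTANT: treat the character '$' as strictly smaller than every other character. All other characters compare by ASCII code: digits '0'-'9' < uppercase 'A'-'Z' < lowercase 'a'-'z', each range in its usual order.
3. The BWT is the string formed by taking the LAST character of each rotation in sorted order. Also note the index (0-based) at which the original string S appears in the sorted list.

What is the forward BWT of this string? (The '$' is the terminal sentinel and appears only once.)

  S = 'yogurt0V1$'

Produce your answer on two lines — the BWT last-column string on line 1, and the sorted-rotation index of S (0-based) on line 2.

All 10 rotations (rotation i = S[i:]+S[:i]):
  rot[0] = yogurt0V1$
  rot[1] = ogurt0V1$y
  rot[2] = gurt0V1$yo
  rot[3] = urt0V1$yog
  rot[4] = rt0V1$yogu
  rot[5] = t0V1$yogur
  rot[6] = 0V1$yogurt
  rot[7] = V1$yogurt0
  rot[8] = 1$yogurt0V
  rot[9] = $yogurt0V1
Sorted (with $ < everything):
  sorted[0] = $yogurt0V1  (last char: '1')
  sorted[1] = 0V1$yogurt  (last char: 't')
  sorted[2] = 1$yogurt0V  (last char: 'V')
  sorted[3] = V1$yogurt0  (last char: '0')
  sorted[4] = gurt0V1$yo  (last char: 'o')
  sorted[5] = ogurt0V1$y  (last char: 'y')
  sorted[6] = rt0V1$yogu  (last char: 'u')
  sorted[7] = t0V1$yogur  (last char: 'r')
  sorted[8] = urt0V1$yog  (last char: 'g')
  sorted[9] = yogurt0V1$  (last char: '$')
Last column: 1tV0oyurg$
Original string S is at sorted index 9

Answer: 1tV0oyurg$
9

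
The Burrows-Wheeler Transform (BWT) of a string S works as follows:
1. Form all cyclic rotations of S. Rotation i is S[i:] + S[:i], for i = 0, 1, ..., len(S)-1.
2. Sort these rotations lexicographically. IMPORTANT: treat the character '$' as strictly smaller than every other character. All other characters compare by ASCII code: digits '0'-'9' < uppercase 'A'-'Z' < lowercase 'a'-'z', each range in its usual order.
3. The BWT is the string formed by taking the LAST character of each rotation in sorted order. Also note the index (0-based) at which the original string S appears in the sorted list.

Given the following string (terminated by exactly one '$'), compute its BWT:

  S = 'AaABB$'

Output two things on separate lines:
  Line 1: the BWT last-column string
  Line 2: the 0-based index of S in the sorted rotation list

All 6 rotations (rotation i = S[i:]+S[:i]):
  rot[0] = AaABB$
  rot[1] = aABB$A
  rot[2] = ABB$Aa
  rot[3] = BB$AaA
  rot[4] = B$AaAB
  rot[5] = $AaABB
Sorted (with $ < everything):
  sorted[0] = $AaABB  (last char: 'B')
  sorted[1] = ABB$Aa  (last char: 'a')
  sorted[2] = AaABB$  (last char: '$')
  sorted[3] = B$AaAB  (last char: 'B')
  sorted[4] = BB$AaA  (last char: 'A')
  sorted[5] = aABB$A  (last char: 'A')
Last column: Ba$BAA
Original string S is at sorted index 2

Answer: Ba$BAA
2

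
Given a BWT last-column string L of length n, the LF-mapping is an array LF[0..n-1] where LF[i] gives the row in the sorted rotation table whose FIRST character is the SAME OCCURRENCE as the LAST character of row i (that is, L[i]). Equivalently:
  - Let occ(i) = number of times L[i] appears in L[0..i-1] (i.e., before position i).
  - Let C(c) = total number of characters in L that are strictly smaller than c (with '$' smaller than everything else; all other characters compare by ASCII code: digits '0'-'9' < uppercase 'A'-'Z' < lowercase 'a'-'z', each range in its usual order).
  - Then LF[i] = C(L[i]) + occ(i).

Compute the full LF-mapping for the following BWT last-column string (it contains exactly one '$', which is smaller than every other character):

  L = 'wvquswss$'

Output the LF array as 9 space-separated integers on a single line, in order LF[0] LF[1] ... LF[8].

Answer: 7 6 1 5 2 8 3 4 0

Derivation:
Char counts: '$':1, 'q':1, 's':3, 'u':1, 'v':1, 'w':2
C (first-col start): C('$')=0, C('q')=1, C('s')=2, C('u')=5, C('v')=6, C('w')=7
L[0]='w': occ=0, LF[0]=C('w')+0=7+0=7
L[1]='v': occ=0, LF[1]=C('v')+0=6+0=6
L[2]='q': occ=0, LF[2]=C('q')+0=1+0=1
L[3]='u': occ=0, LF[3]=C('u')+0=5+0=5
L[4]='s': occ=0, LF[4]=C('s')+0=2+0=2
L[5]='w': occ=1, LF[5]=C('w')+1=7+1=8
L[6]='s': occ=1, LF[6]=C('s')+1=2+1=3
L[7]='s': occ=2, LF[7]=C('s')+2=2+2=4
L[8]='$': occ=0, LF[8]=C('$')+0=0+0=0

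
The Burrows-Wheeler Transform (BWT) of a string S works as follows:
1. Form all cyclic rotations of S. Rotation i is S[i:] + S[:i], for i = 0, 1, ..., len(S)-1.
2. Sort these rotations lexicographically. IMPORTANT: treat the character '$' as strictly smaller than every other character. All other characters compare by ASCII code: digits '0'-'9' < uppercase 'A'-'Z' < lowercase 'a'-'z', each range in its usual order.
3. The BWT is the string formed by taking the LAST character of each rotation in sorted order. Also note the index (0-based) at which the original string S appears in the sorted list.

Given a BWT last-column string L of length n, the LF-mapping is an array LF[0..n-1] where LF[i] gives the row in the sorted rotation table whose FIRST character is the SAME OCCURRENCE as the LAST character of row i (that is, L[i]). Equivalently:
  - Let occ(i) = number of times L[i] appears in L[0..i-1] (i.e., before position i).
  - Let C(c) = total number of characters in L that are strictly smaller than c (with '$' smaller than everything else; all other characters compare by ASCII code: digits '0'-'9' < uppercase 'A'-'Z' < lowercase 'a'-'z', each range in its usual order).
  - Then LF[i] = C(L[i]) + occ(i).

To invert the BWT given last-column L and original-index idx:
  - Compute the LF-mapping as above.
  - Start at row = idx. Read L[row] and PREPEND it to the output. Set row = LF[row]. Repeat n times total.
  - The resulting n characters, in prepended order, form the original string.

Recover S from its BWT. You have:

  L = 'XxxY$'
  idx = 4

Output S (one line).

Answer: xYxX$

Derivation:
LF mapping: 1 3 4 2 0
Walk LF starting at row 4, prepending L[row]:
  step 1: row=4, L[4]='$', prepend. Next row=LF[4]=0
  step 2: row=0, L[0]='X', prepend. Next row=LF[0]=1
  step 3: row=1, L[1]='x', prepend. Next row=LF[1]=3
  step 4: row=3, L[3]='Y', prepend. Next row=LF[3]=2
  step 5: row=2, L[2]='x', prepend. Next row=LF[2]=4
Reversed output: xYxX$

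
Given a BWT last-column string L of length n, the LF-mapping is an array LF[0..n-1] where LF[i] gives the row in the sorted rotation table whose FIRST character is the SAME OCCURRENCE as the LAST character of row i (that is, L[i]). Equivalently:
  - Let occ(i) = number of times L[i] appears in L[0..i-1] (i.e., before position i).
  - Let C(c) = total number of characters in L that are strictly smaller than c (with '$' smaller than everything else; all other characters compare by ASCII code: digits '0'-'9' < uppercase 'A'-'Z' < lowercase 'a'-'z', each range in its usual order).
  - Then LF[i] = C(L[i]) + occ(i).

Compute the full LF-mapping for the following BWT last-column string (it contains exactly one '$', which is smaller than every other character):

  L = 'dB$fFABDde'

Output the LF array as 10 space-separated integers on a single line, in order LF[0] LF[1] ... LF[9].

Answer: 6 2 0 9 5 1 3 4 7 8

Derivation:
Char counts: '$':1, 'A':1, 'B':2, 'D':1, 'F':1, 'd':2, 'e':1, 'f':1
C (first-col start): C('$')=0, C('A')=1, C('B')=2, C('D')=4, C('F')=5, C('d')=6, C('e')=8, C('f')=9
L[0]='d': occ=0, LF[0]=C('d')+0=6+0=6
L[1]='B': occ=0, LF[1]=C('B')+0=2+0=2
L[2]='$': occ=0, LF[2]=C('$')+0=0+0=0
L[3]='f': occ=0, LF[3]=C('f')+0=9+0=9
L[4]='F': occ=0, LF[4]=C('F')+0=5+0=5
L[5]='A': occ=0, LF[5]=C('A')+0=1+0=1
L[6]='B': occ=1, LF[6]=C('B')+1=2+1=3
L[7]='D': occ=0, LF[7]=C('D')+0=4+0=4
L[8]='d': occ=1, LF[8]=C('d')+1=6+1=7
L[9]='e': occ=0, LF[9]=C('e')+0=8+0=8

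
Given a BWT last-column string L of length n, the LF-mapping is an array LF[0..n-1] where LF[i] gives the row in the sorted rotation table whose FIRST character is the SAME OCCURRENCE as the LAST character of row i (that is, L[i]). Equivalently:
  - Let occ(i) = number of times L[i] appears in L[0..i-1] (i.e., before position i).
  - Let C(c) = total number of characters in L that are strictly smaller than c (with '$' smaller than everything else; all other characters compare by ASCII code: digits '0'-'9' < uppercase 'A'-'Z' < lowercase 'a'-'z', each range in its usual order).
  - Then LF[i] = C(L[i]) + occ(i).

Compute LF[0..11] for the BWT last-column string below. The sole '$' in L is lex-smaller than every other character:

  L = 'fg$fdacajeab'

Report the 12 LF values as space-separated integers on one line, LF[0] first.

Answer: 8 10 0 9 6 1 5 2 11 7 3 4

Derivation:
Char counts: '$':1, 'a':3, 'b':1, 'c':1, 'd':1, 'e':1, 'f':2, 'g':1, 'j':1
C (first-col start): C('$')=0, C('a')=1, C('b')=4, C('c')=5, C('d')=6, C('e')=7, C('f')=8, C('g')=10, C('j')=11
L[0]='f': occ=0, LF[0]=C('f')+0=8+0=8
L[1]='g': occ=0, LF[1]=C('g')+0=10+0=10
L[2]='$': occ=0, LF[2]=C('$')+0=0+0=0
L[3]='f': occ=1, LF[3]=C('f')+1=8+1=9
L[4]='d': occ=0, LF[4]=C('d')+0=6+0=6
L[5]='a': occ=0, LF[5]=C('a')+0=1+0=1
L[6]='c': occ=0, LF[6]=C('c')+0=5+0=5
L[7]='a': occ=1, LF[7]=C('a')+1=1+1=2
L[8]='j': occ=0, LF[8]=C('j')+0=11+0=11
L[9]='e': occ=0, LF[9]=C('e')+0=7+0=7
L[10]='a': occ=2, LF[10]=C('a')+2=1+2=3
L[11]='b': occ=0, LF[11]=C('b')+0=4+0=4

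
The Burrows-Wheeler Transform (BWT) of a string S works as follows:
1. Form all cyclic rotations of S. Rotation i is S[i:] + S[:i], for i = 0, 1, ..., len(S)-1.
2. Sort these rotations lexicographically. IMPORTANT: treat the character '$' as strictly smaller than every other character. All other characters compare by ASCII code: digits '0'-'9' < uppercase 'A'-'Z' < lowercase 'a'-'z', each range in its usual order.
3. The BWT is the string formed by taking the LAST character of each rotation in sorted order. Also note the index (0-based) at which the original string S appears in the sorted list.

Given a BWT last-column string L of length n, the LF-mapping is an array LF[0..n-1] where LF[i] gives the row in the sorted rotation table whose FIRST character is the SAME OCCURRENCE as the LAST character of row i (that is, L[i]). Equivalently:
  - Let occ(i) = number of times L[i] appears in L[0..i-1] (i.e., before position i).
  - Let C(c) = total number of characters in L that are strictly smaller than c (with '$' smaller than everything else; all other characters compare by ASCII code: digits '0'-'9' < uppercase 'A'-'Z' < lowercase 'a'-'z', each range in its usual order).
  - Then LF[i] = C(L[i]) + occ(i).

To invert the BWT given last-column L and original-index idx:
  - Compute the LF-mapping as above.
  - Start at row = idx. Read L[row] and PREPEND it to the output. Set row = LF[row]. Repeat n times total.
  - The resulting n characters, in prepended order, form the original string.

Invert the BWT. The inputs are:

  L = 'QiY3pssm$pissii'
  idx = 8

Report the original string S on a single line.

LF mapping: 2 4 3 1 9 11 12 8 0 10 5 13 14 6 7
Walk LF starting at row 8, prepending L[row]:
  step 1: row=8, L[8]='$', prepend. Next row=LF[8]=0
  step 2: row=0, L[0]='Q', prepend. Next row=LF[0]=2
  step 3: row=2, L[2]='Y', prepend. Next row=LF[2]=3
  step 4: row=3, L[3]='3', prepend. Next row=LF[3]=1
  step 5: row=1, L[1]='i', prepend. Next row=LF[1]=4
  step 6: row=4, L[4]='p', prepend. Next row=LF[4]=9
  step 7: row=9, L[9]='p', prepend. Next row=LF[9]=10
  step 8: row=10, L[10]='i', prepend. Next row=LF[10]=5
  step 9: row=5, L[5]='s', prepend. Next row=LF[5]=11
  step 10: row=11, L[11]='s', prepend. Next row=LF[11]=13
  step 11: row=13, L[13]='i', prepend. Next row=LF[13]=6
  step 12: row=6, L[6]='s', prepend. Next row=LF[6]=12
  step 13: row=12, L[12]='s', prepend. Next row=LF[12]=14
  step 14: row=14, L[14]='i', prepend. Next row=LF[14]=7
  step 15: row=7, L[7]='m', prepend. Next row=LF[7]=8
Reversed output: mississippi3YQ$

Answer: mississippi3YQ$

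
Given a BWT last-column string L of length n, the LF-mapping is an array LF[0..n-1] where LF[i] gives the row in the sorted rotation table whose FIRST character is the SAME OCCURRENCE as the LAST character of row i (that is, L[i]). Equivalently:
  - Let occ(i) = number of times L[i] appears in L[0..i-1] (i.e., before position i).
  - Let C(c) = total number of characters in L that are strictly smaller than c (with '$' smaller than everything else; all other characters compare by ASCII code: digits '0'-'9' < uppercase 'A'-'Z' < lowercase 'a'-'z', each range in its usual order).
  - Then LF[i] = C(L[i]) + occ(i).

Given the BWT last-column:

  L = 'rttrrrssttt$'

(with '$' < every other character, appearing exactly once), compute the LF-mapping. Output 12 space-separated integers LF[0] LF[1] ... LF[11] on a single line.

Char counts: '$':1, 'r':4, 's':2, 't':5
C (first-col start): C('$')=0, C('r')=1, C('s')=5, C('t')=7
L[0]='r': occ=0, LF[0]=C('r')+0=1+0=1
L[1]='t': occ=0, LF[1]=C('t')+0=7+0=7
L[2]='t': occ=1, LF[2]=C('t')+1=7+1=8
L[3]='r': occ=1, LF[3]=C('r')+1=1+1=2
L[4]='r': occ=2, LF[4]=C('r')+2=1+2=3
L[5]='r': occ=3, LF[5]=C('r')+3=1+3=4
L[6]='s': occ=0, LF[6]=C('s')+0=5+0=5
L[7]='s': occ=1, LF[7]=C('s')+1=5+1=6
L[8]='t': occ=2, LF[8]=C('t')+2=7+2=9
L[9]='t': occ=3, LF[9]=C('t')+3=7+3=10
L[10]='t': occ=4, LF[10]=C('t')+4=7+4=11
L[11]='$': occ=0, LF[11]=C('$')+0=0+0=0

Answer: 1 7 8 2 3 4 5 6 9 10 11 0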